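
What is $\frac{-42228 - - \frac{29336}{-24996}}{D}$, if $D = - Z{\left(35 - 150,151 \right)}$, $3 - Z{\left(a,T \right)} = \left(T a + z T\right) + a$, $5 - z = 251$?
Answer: $\frac{263890106}{341376621} \approx 0.77302$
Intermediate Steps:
$z = -246$ ($z = 5 - 251 = -246$)
$Z{\left(a,T \right)} = 3 - a + 246 T - T a$ ($Z{\left(a,T \right)} = 3 - \left(\left(T a - 246 T\right) + a\right) = 3 - \left(\left(- 246 T + T a\right) + a\right) = 3 - \left(a - 246 T + T a\right) = 3 - a + 246 T - T a$)
$D = -54629$ ($D = - (3 - \left(35 - 150\right) + 246 \cdot 151 - 151 \left(35 - 150\right)) = - (3 - -115 + 37146 - 151 \left(-115\right)) = - (3 + 115 + 37146 + 17365) = \left(-1\right) 54629 = -54629$)
$\frac{-42228 - - \frac{29336}{-24996}}{D} = \frac{-42228 - - \frac{29336}{-24996}}{-54629} = \left(-42228 - \left(-29336\right) \left(- \frac{1}{24996}\right)\right) \left(- \frac{1}{54629}\right) = \left(-42228 - \frac{7334}{6249}\right) \left(- \frac{1}{54629}\right) = \left(- \frac{263890106}{6249}\right) \left(- \frac{1}{54629}\right) = \frac{263890106}{341376621}$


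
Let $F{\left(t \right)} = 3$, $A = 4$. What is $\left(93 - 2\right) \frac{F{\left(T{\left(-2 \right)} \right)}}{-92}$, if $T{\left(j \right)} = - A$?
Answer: $- \frac{273}{92} \approx -2.9674$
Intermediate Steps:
$T{\left(j \right)} = -4$ ($T{\left(j \right)} = \left(-1\right) 4 = -4$)
$\left(93 - 2\right) \frac{F{\left(T{\left(-2 \right)} \right)}}{-92} = \left(93 - 2\right) \frac{3}{-92} = 91 \cdot 3 \left(- \frac{1}{92}\right) = 91 \left(- \frac{3}{92}\right) = - \frac{273}{92}$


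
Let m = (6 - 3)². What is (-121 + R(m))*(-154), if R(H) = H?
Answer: 17248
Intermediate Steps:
m = 9 (m = 3² = 9)
(-121 + R(m))*(-154) = (-121 + 9)*(-154) = -112*(-154) = 17248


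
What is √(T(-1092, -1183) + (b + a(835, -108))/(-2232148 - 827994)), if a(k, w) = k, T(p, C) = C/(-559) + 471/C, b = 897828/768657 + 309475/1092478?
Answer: √4824808301199403088413752889162823825675643/1675889822966697715286 ≈ 1.3107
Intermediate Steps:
b = 406245820953/279913620682 (b = 897828*(1/768657) + 309475*(1/1092478) = 299276/256219 + 309475/1092478 = 406245820953/279913620682 ≈ 1.4513)
T(p, C) = 471/C - C/559 (T(p, C) = C*(-1/559) + 471/C = -C/559 + 471/C = 471/C - C/559)
√(T(-1092, -1183) + (b + a(835, -108))/(-2232148 - 827994)) = √((471/(-1183) - 1/559*(-1183)) + (406245820953/279913620682 + 835)/(-2232148 - 827994)) = √((471*(-1/1183) + 91/43) + (234134119090423/279913620682)/(-3060142)) = √((-471/1183 + 91/43) + (234134119090423/279913620682)*(-1/3060142)) = √(87400/50869 - 234134119090423/856575427021056844) = √(74852782153136357438013/43573135397134140597436) = √4824808301199403088413752889162823825675643/1675889822966697715286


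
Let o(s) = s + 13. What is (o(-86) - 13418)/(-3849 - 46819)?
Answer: 13491/50668 ≈ 0.26626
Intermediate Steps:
o(s) = 13 + s
(o(-86) - 13418)/(-3849 - 46819) = ((13 - 86) - 13418)/(-3849 - 46819) = (-73 - 13418)/(-50668) = -13491*(-1/50668) = 13491/50668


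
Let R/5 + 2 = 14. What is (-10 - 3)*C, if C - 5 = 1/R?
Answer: -3913/60 ≈ -65.217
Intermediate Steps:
R = 60 (R = -10 + 5*14 = -10 + 70 = 60)
C = 301/60 (C = 5 + 1/60 = 301/60 ≈ 5.0167)
(-10 - 3)*C = (-10 - 3)*(301/60) = -13*301/60 = -3913/60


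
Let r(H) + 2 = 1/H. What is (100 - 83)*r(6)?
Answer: -187/6 ≈ -31.167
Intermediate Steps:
r(H) = -2 + 1/H
(100 - 83)*r(6) = (100 - 83)*(-2 + 1/6) = 17*(-2 + ⅙) = 17*(-11/6) = -187/6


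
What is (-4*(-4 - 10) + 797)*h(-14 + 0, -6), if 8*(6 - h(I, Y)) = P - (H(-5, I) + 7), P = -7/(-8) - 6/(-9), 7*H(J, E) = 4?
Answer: 7742681/1344 ≈ 5760.9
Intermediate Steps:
H(J, E) = 4/7 (H(J, E) = (⅐)*4 = 4/7)
P = 37/24 (P = -7*(-⅛) - 6*(-⅑) = 7/8 + ⅔ = 37/24 ≈ 1.5417)
h(I, Y) = 9077/1344 (h(I, Y) = 6 - (37/24 - (4/7 + 7))/8 = 6 - (37/24 - 1*53/7)/8 = 6 - (37/24 - 53/7)/8 = 6 - ⅛*(-1013/168) = 6 + 1013/1344 = 9077/1344)
(-4*(-4 - 10) + 797)*h(-14 + 0, -6) = (-4*(-4 - 10) + 797)*(9077/1344) = (-4*(-14) + 797)*(9077/1344) = (56 + 797)*(9077/1344) = 853*(9077/1344) = 7742681/1344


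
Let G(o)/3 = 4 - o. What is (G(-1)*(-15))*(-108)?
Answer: 24300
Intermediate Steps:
G(o) = 12 - 3*o (G(o) = 3*(4 - o) = 12 - 3*o)
(G(-1)*(-15))*(-108) = ((12 - 3*(-1))*(-15))*(-108) = ((12 + 3)*(-15))*(-108) = (15*(-15))*(-108) = -225*(-108) = 24300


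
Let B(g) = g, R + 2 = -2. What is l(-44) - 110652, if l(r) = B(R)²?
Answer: -110636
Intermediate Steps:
R = -4 (R = -2 - 2 = -4)
l(r) = 16 (l(r) = (-4)² = 16)
l(-44) - 110652 = 16 - 110652 = -110636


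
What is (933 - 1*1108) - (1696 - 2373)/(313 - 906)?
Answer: -104452/593 ≈ -176.14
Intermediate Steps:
(933 - 1*1108) - (1696 - 2373)/(313 - 906) = (933 - 1108) - (-677)/(-593) = -175 - (-677)*(-1)/593 = -175 - 1*677/593 = -175 - 677/593 = -104452/593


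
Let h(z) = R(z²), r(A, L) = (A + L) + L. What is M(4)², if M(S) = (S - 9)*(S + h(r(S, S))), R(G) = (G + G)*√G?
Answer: 299290000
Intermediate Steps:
R(G) = 2*G^(3/2) (R(G) = (2*G)*√G = 2*G^(3/2))
r(A, L) = A + 2*L
h(z) = 2*(z²)^(3/2)
M(S) = (-9 + S)*(S + 54*(S²)^(3/2)) (M(S) = (S - 9)*(S + 2*((S + 2*S)²)^(3/2)) = (-9 + S)*(S + 2*((3*S)²)^(3/2)) = (-9 + S)*(S + 2*(9*S²)^(3/2)) = (-9 + S)*(S + 2*(27*(S²)^(3/2))) = (-9 + S)*(S + 54*(S²)^(3/2)))
M(4)² = (4² - 486*(4²)^(3/2) - 9*4 + 54*4*(4²)^(3/2))² = (16 - 486*16^(3/2) - 36 + 54*4*16^(3/2))² = (16 - 486*64 - 36 + 54*4*64)² = (16 - 31104 - 36 + 13824)² = (-17300)² = 299290000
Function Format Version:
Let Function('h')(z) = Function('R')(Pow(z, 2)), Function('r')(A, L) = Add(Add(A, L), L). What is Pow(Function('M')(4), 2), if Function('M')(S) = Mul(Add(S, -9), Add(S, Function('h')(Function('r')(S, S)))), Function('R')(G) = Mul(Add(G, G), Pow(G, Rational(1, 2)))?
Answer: 299290000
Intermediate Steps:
Function('R')(G) = Mul(2, Pow(G, Rational(3, 2))) (Function('R')(G) = Mul(Mul(2, G), Pow(G, Rational(1, 2))) = Mul(2, Pow(G, Rational(3, 2))))
Function('r')(A, L) = Add(A, Mul(2, L))
Function('h')(z) = Mul(2, Pow(Pow(z, 2), Rational(3, 2)))
Function('M')(S) = Mul(Add(-9, S), Add(S, Mul(54, Pow(Pow(S, 2), Rational(3, 2))))) (Function('M')(S) = Mul(Add(S, -9), Add(S, Mul(2, Pow(Pow(Add(S, Mul(2, S)), 2), Rational(3, 2))))) = Mul(Add(-9, S), Add(S, Mul(2, Pow(Pow(Mul(3, S), 2), Rational(3, 2))))) = Mul(Add(-9, S), Add(S, Mul(2, Pow(Mul(9, Pow(S, 2)), Rational(3, 2))))) = Mul(Add(-9, S), Add(S, Mul(2, Mul(27, Pow(Pow(S, 2), Rational(3, 2)))))) = Mul(Add(-9, S), Add(S, Mul(54, Pow(Pow(S, 2), Rational(3, 2))))))
Pow(Function('M')(4), 2) = Pow(Add(Pow(4, 2), Mul(-486, Pow(Pow(4, 2), Rational(3, 2))), Mul(-9, 4), Mul(54, 4, Pow(Pow(4, 2), Rational(3, 2)))), 2) = Pow(Add(16, Mul(-486, Pow(16, Rational(3, 2))), -36, Mul(54, 4, Pow(16, Rational(3, 2)))), 2) = Pow(Add(16, Mul(-486, 64), -36, Mul(54, 4, 64)), 2) = Pow(Add(16, -31104, -36, 13824), 2) = Pow(-17300, 2) = 299290000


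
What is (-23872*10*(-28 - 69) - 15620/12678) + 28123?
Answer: 146963133647/6339 ≈ 2.3184e+7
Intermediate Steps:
(-23872*10*(-28 - 69) - 15620/12678) + 28123 = (-23872*10*(-97) - 15620*1/12678) + 28123 = (-23872/(1/(-970)) - 7810/6339) + 28123 = (-23872/(-1/970) - 7810/6339) + 28123 = (-23872*(-970) - 7810/6339) + 28123 = (23155840 - 7810/6339) + 28123 = 146784861950/6339 + 28123 = 146963133647/6339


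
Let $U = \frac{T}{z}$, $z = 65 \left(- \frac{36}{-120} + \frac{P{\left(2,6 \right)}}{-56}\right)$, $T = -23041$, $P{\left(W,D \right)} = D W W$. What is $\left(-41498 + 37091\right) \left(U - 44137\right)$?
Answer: $\frac{547084415}{3} \approx 1.8236 \cdot 10^{8}$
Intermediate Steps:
$P{\left(W,D \right)} = D W^{2}$
$z = - \frac{117}{14}$ ($z = 65 \left(- \frac{36}{-120} + \frac{6 \cdot 2^{2}}{-56}\right) = 65 \left(\left(-36\right) \left(- \frac{1}{120}\right) + 6 \cdot 4 \left(- \frac{1}{56}\right)\right) = 65 \left(\frac{3}{10} + 24 \left(- \frac{1}{56}\right)\right) = 65 \left(\frac{3}{10} - \frac{3}{7}\right) = 65 \left(- \frac{9}{70}\right) = - \frac{117}{14} \approx -8.3571$)
$U = \frac{322574}{117}$ ($U = - \frac{23041}{- \frac{117}{14}} = \left(-23041\right) \left(- \frac{14}{117}\right) = \frac{322574}{117} \approx 2757.0$)
$\left(-41498 + 37091\right) \left(U - 44137\right) = \left(-41498 + 37091\right) \left(\frac{322574}{117} - 44137\right) = \left(-4407\right) \left(- \frac{4841455}{117}\right) = \frac{547084415}{3}$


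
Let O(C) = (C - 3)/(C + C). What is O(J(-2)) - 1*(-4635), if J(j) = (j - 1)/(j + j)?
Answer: 9267/2 ≈ 4633.5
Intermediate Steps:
J(j) = (-1 + j)/(2*j) (J(j) = (-1 + j)/((2*j)) = (-1 + j)*(1/(2*j)) = (-1 + j)/(2*j))
O(C) = (-3 + C)/(2*C) (O(C) = (-3 + C)/((2*C)) = (-3 + C)*(1/(2*C)) = (-3 + C)/(2*C))
O(J(-2)) - 1*(-4635) = (-3 + (½)*(-1 - 2)/(-2))/(2*(((½)*(-1 - 2)/(-2)))) - 1*(-4635) = (-3 + (½)*(-½)*(-3))/(2*(((½)*(-½)*(-3)))) + 4635 = (-3 + ¾)/(2*(¾)) + 4635 = (½)*(4/3)*(-9/4) + 4635 = -3/2 + 4635 = 9267/2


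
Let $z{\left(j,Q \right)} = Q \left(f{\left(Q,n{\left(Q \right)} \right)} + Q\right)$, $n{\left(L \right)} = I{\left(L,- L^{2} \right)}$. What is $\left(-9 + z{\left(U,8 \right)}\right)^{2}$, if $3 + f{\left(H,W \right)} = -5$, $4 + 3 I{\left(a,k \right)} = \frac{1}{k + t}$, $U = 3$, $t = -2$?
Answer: $81$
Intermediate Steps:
$I{\left(a,k \right)} = - \frac{4}{3} + \frac{1}{3 \left(-2 + k\right)}$ ($I{\left(a,k \right)} = - \frac{4}{3} + \frac{1}{3 \left(k - 2\right)} = - \frac{4}{3} + \frac{1}{3 \left(-2 + k\right)}$)
$n{\left(L \right)} = \frac{9 + 4 L^{2}}{3 \left(-2 - L^{2}\right)}$ ($n{\left(L \right)} = \frac{9 - 4 \left(- L^{2}\right)}{3 \left(-2 - L^{2}\right)} = \frac{9 + 4 L^{2}}{3 \left(-2 - L^{2}\right)}$)
$f{\left(H,W \right)} = -8$ ($f{\left(H,W \right)} = -3 - 5 = -8$)
$z{\left(j,Q \right)} = Q \left(-8 + Q\right)$
$\left(-9 + z{\left(U,8 \right)}\right)^{2} = \left(-9 + 8 \left(-8 + 8\right)\right)^{2} = \left(-9 + 8 \cdot 0\right)^{2} = \left(-9 + 0\right)^{2} = \left(-9\right)^{2} = 81$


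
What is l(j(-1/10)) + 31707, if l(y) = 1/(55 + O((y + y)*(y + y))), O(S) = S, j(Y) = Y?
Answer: 43628857/1376 ≈ 31707.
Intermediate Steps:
l(y) = 1/(55 + 4*y**2) (l(y) = 1/(55 + (y + y)*(y + y)) = 1/(55 + (2*y)*(2*y)) = 1/(55 + 4*y**2))
l(j(-1/10)) + 31707 = 1/(55 + 4*(-1/10)**2) + 31707 = 1/(55 + 4*(1/100)) + 31707 = 1/(55 + 1/25) + 31707 = 1/(1376/25) + 31707 = 25/1376 + 31707 = 43628857/1376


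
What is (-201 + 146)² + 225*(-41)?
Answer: -6200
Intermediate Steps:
(-201 + 146)² + 225*(-41) = (-55)² - 9225 = 3025 - 9225 = -6200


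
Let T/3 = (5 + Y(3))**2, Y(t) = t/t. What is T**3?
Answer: 1259712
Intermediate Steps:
Y(t) = 1
T = 108 (T = 3*(5 + 1)**2 = 3*6**2 = 3*36 = 108)
T**3 = 108**3 = 1259712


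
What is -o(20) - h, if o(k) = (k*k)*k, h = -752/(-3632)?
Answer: -1816047/227 ≈ -8000.2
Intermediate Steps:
h = 47/227 (h = -752*(-1/3632) = 47/227 ≈ 0.20705)
o(k) = k³ (o(k) = k²*k = k³)
-o(20) - h = -1*20³ - 1*47/227 = -1*8000 - 47/227 = -8000 - 47/227 = -1816047/227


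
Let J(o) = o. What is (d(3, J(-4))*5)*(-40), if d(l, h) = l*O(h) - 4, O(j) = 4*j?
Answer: 10400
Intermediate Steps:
d(l, h) = -4 + 4*h*l (d(l, h) = l*(4*h) - 4 = 4*h*l - 4 = -4 + 4*h*l)
(d(3, J(-4))*5)*(-40) = ((-4 + 4*(-4)*3)*5)*(-40) = ((-4 - 48)*5)*(-40) = -52*5*(-40) = -260*(-40) = 10400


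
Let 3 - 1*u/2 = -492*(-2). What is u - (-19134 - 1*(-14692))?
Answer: 2480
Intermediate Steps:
u = -1962 (u = 6 - (-984)*(-2) = 6 - 2*984 = 6 - 1968 = -1962)
u - (-19134 - 1*(-14692)) = -1962 - (-19134 - 1*(-14692)) = -1962 - (-19134 + 14692) = -1962 - 1*(-4442) = -1962 + 4442 = 2480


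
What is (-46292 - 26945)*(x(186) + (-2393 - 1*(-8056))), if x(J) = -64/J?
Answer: -38568581599/93 ≈ -4.1472e+8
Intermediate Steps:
(-46292 - 26945)*(x(186) + (-2393 - 1*(-8056))) = (-46292 - 26945)*(-64/186 + (-2393 - 1*(-8056))) = -73237*(-64*1/186 + (-2393 + 8056)) = -73237*(-32/93 + 5663) = -73237*526627/93 = -38568581599/93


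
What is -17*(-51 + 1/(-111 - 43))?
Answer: 133535/154 ≈ 867.11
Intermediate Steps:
-17*(-51 + 1/(-111 - 43)) = -17*(-51 + 1/(-154)) = -17*(-51 - 1/154) = -17*(-7855/154) = 133535/154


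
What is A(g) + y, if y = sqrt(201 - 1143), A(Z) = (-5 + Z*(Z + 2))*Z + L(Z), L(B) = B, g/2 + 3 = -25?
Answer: -169120 + I*sqrt(942) ≈ -1.6912e+5 + 30.692*I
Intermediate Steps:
g = -56 (g = -6 + 2*(-25) = -6 - 50 = -56)
A(Z) = Z + Z*(-5 + Z*(2 + Z)) (A(Z) = (-5 + Z*(Z + 2))*Z + Z = (-5 + Z*(2 + Z))*Z + Z = Z*(-5 + Z*(2 + Z)) + Z = Z + Z*(-5 + Z*(2 + Z)))
y = I*sqrt(942) (y = sqrt(-942) = I*sqrt(942) ≈ 30.692*I)
A(g) + y = -56*(-4 + (-56)**2 + 2*(-56)) + I*sqrt(942) = -56*(-4 + 3136 - 112) + I*sqrt(942) = -56*3020 + I*sqrt(942) = -169120 + I*sqrt(942)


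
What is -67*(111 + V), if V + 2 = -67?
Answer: -2814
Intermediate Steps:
V = -69 (V = -2 - 67 = -69)
-67*(111 + V) = -67*(111 - 69) = -67*42 = -2814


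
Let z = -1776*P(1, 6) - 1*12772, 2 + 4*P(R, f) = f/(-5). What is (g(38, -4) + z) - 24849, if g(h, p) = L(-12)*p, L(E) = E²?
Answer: -183881/5 ≈ -36776.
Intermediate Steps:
P(R, f) = -½ - f/20 (P(R, f) = -½ + (f/(-5))/4 = -½ + (f*(-⅕))/4 = -½ + (-f/5)/4 = -½ - f/20)
z = -56756/5 (z = -1776*(-½ - 1/20*6) - 1*12772 = -1776*(-½ - 3/10) - 12772 = -1776*(-⅘) - 12772 = 7104/5 - 12772 = -56756/5 ≈ -11351.)
g(h, p) = 144*p (g(h, p) = (-12)²*p = 144*p)
(g(38, -4) + z) - 24849 = (144*(-4) - 56756/5) - 24849 = (-576 - 56756/5) - 24849 = -59636/5 - 24849 = -183881/5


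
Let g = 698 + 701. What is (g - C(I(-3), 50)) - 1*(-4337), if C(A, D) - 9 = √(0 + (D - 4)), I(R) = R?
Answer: 5727 - √46 ≈ 5720.2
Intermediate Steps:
g = 1399
C(A, D) = 9 + √(-4 + D) (C(A, D) = 9 + √(0 + (D - 4)) = 9 + √(0 + (-4 + D)) = 9 + √(-4 + D))
(g - C(I(-3), 50)) - 1*(-4337) = (1399 - (9 + √(-4 + 50))) - 1*(-4337) = (1399 - (9 + √46)) + 4337 = (1399 + (-9 - √46)) + 4337 = (1390 - √46) + 4337 = 5727 - √46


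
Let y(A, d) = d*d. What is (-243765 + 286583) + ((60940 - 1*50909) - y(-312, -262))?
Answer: -15795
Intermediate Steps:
y(A, d) = d²
(-243765 + 286583) + ((60940 - 1*50909) - y(-312, -262)) = (-243765 + 286583) + ((60940 - 1*50909) - 1*(-262)²) = 42818 + ((60940 - 50909) - 1*68644) = 42818 + (10031 - 68644) = 42818 - 58613 = -15795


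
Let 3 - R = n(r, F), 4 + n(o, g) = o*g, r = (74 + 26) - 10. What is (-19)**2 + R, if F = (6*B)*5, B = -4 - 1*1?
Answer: 13868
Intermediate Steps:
r = 90 (r = 100 - 10 = 90)
B = -5 (B = -4 - 1 = -5)
F = -150 (F = (6*(-5))*5 = -30*5 = -150)
n(o, g) = -4 + g*o (n(o, g) = -4 + o*g = -4 + g*o)
R = 13507 (R = 3 - (-4 - 150*90) = 3 - (-4 - 13500) = 3 - 1*(-13504) = 3 + 13504 = 13507)
(-19)**2 + R = (-19)**2 + 13507 = 361 + 13507 = 13868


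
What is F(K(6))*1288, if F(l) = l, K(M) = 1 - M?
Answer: -6440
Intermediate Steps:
F(K(6))*1288 = (1 - 1*6)*1288 = (1 - 6)*1288 = -5*1288 = -6440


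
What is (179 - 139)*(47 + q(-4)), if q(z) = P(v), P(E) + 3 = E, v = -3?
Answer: 1640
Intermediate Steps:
P(E) = -3 + E
q(z) = -6 (q(z) = -3 - 3 = -6)
(179 - 139)*(47 + q(-4)) = (179 - 139)*(47 - 6) = 40*41 = 1640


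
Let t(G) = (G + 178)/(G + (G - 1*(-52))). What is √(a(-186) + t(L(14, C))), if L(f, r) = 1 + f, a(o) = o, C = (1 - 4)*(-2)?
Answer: 37*I*√902/82 ≈ 13.552*I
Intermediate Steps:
C = 6 (C = -3*(-2) = 6)
t(G) = (178 + G)/(52 + 2*G) (t(G) = (178 + G)/(G + (G + 52)) = (178 + G)/(G + (52 + G)) = (178 + G)/(52 + 2*G))
√(a(-186) + t(L(14, C))) = √(-186 + (178 + (1 + 14))/(2*(26 + (1 + 14)))) = √(-186 + (178 + 15)/(2*(26 + 15))) = √(-186 + (½)*193/41) = √(-186 + (½)*(1/41)*193) = √(-186 + 193/82) = √(-15059/82) = 37*I*√902/82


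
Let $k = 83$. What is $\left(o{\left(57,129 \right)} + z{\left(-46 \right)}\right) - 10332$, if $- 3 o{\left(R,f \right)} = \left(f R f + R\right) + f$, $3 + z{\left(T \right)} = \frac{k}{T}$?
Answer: $- \frac{15022579}{46} \approx -3.2658 \cdot 10^{5}$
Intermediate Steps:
$z{\left(T \right)} = -3 + \frac{83}{T}$
$o{\left(R,f \right)} = - \frac{R}{3} - \frac{f}{3} - \frac{R f^{2}}{3}$ ($o{\left(R,f \right)} = - \frac{\left(f R f + R\right) + f}{3} = - \frac{\left(R f f + R\right) + f}{3} = - \frac{\left(R f^{2} + R\right) + f}{3} = - \frac{\left(R + R f^{2}\right) + f}{3} = - \frac{R + f + R f^{2}}{3} = - \frac{R}{3} - \frac{f}{3} - \frac{R f^{2}}{3}$)
$\left(o{\left(57,129 \right)} + z{\left(-46 \right)}\right) - 10332 = \left(\left(\left(- \frac{1}{3}\right) 57 - 43 - 19 \cdot 129^{2}\right) - \left(3 - \frac{83}{-46}\right)\right) - 10332 = \left(\left(-19 - 43 - 19 \cdot 16641\right) + \left(-3 + 83 \left(- \frac{1}{46}\right)\right)\right) - 10332 = \left(\left(-19 - 43 - 316179\right) - \frac{221}{46}\right) - 10332 = \left(-316241 - \frac{221}{46}\right) - 10332 = - \frac{14547307}{46} - 10332 = - \frac{15022579}{46}$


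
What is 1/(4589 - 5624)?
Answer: -1/1035 ≈ -0.00096618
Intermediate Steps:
1/(4589 - 5624) = 1/(-1035) = -1/1035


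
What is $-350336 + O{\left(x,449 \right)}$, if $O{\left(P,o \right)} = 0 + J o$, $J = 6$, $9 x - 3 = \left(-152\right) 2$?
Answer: $-347642$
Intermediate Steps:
$x = - \frac{301}{9}$ ($x = \frac{1}{3} + \frac{\left(-152\right) 2}{9} = \frac{1}{3} + \frac{1}{9} \left(-304\right) = \frac{1}{3} - \frac{304}{9} = - \frac{301}{9} \approx -33.444$)
$O{\left(P,o \right)} = 6 o$ ($O{\left(P,o \right)} = 0 + 6 o = 6 o$)
$-350336 + O{\left(x,449 \right)} = -350336 + 6 \cdot 449 = -350336 + 2694 = -347642$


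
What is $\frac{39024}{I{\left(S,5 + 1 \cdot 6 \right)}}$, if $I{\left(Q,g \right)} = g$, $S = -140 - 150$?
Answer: $\frac{39024}{11} \approx 3547.6$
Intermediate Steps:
$S = -290$ ($S = -140 - 150 = -290$)
$\frac{39024}{I{\left(S,5 + 1 \cdot 6 \right)}} = \frac{39024}{5 + 1 \cdot 6} = \frac{39024}{5 + 6} = \frac{39024}{11}$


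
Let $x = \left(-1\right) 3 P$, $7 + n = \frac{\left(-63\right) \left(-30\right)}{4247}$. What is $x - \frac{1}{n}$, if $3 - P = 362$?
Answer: $\frac{29986850}{27839} \approx 1077.2$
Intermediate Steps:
$P = -359$ ($P = 3 - 362 = -359$)
$n = - \frac{27839}{4247}$ ($n = -7 + \frac{\left(-63\right) \left(-30\right)}{4247} = -7 + 1890 \cdot \frac{1}{4247} = -7 + \frac{1890}{4247} = - \frac{27839}{4247} \approx -6.555$)
$x = 1077$ ($x = \left(-1\right) 3 \left(-359\right) = \left(-3\right) \left(-359\right) = 1077$)
$x - \frac{1}{n} = 1077 - \frac{1}{- \frac{27839}{4247}} = 1077 - - \frac{4247}{27839} = 1077 + \frac{4247}{27839} = \frac{29986850}{27839}$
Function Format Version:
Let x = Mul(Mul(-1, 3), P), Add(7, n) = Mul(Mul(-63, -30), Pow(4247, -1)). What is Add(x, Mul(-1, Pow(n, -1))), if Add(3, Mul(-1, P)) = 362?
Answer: Rational(29986850, 27839) ≈ 1077.2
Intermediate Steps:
P = -359 (P = Add(3, Mul(-1, 362)) = Add(3, -362) = -359)
n = Rational(-27839, 4247) (n = Add(-7, Mul(Mul(-63, -30), Pow(4247, -1))) = Add(-7, Mul(1890, Rational(1, 4247))) = Add(-7, Rational(1890, 4247)) = Rational(-27839, 4247) ≈ -6.5550)
x = 1077 (x = Mul(Mul(-1, 3), -359) = Mul(-3, -359) = 1077)
Add(x, Mul(-1, Pow(n, -1))) = Add(1077, Mul(-1, Pow(Rational(-27839, 4247), -1))) = Add(1077, Mul(-1, Rational(-4247, 27839))) = Add(1077, Rational(4247, 27839)) = Rational(29986850, 27839)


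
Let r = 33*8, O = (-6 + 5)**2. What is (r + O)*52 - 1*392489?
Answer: -378709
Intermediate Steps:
O = 1 (O = (-1)**2 = 1)
r = 264
(r + O)*52 - 1*392489 = (264 + 1)*52 - 1*392489 = 265*52 - 392489 = 13780 - 392489 = -378709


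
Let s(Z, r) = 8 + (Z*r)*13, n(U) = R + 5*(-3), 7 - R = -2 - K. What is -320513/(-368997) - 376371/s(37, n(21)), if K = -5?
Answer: 15619226674/216601239 ≈ 72.110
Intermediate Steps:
R = 4 (R = 7 - (-2 - 1*(-5)) = 7 - (-2 + 5) = 7 - 1*3 = 7 - 3 = 4)
n(U) = -11 (n(U) = 4 + 5*(-3) = 4 - 15 = -11)
s(Z, r) = 8 + 13*Z*r
-320513/(-368997) - 376371/s(37, n(21)) = -320513/(-368997) - 376371/(8 + 13*37*(-11)) = -320513*(-1/368997) - 376371/(8 - 5291) = 320513/368997 - 376371/(-5283) = 320513/368997 - 376371*(-1/5283) = 320513/368997 + 41819/587 = 15619226674/216601239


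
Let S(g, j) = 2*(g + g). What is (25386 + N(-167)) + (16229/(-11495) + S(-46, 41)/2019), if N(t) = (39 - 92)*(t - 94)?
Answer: 910175554264/23208405 ≈ 39218.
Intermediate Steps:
N(t) = 4982 - 53*t (N(t) = -53*(-94 + t) = 4982 - 53*t)
S(g, j) = 4*g (S(g, j) = 2*(2*g) = 4*g)
(25386 + N(-167)) + (16229/(-11495) + S(-46, 41)/2019) = (25386 + (4982 - 53*(-167))) + (16229/(-11495) + (4*(-46))/2019) = (25386 + (4982 + 8851)) + (16229*(-1/11495) - 184*1/2019) = (25386 + 13833) + (-16229/11495 - 184/2019) = 39219 - 34881431/23208405 = 910175554264/23208405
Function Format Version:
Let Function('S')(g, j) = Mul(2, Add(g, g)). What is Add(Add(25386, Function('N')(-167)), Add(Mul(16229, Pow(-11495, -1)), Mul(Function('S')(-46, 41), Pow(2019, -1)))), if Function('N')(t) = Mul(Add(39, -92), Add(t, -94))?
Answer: Rational(910175554264, 23208405) ≈ 39218.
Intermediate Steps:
Function('N')(t) = Add(4982, Mul(-53, t)) (Function('N')(t) = Mul(-53, Add(-94, t)) = Add(4982, Mul(-53, t)))
Function('S')(g, j) = Mul(4, g) (Function('S')(g, j) = Mul(2, Mul(2, g)) = Mul(4, g))
Add(Add(25386, Function('N')(-167)), Add(Mul(16229, Pow(-11495, -1)), Mul(Function('S')(-46, 41), Pow(2019, -1)))) = Add(Add(25386, Add(4982, Mul(-53, -167))), Add(Mul(16229, Pow(-11495, -1)), Mul(Mul(4, -46), Pow(2019, -1)))) = Add(Add(25386, Add(4982, 8851)), Add(Mul(16229, Rational(-1, 11495)), Mul(-184, Rational(1, 2019)))) = Add(Add(25386, 13833), Add(Rational(-16229, 11495), Rational(-184, 2019))) = Add(39219, Rational(-34881431, 23208405)) = Rational(910175554264, 23208405)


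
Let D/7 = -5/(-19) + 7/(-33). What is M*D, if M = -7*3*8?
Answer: -12544/209 ≈ -60.019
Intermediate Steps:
D = 224/627 (D = 7*(-5/(-19) + 7/(-33)) = 7*(-5*(-1/19) + 7*(-1/33)) = 7*(5/19 - 7/33) = 7*(32/627) = 224/627 ≈ 0.35726)
M = -168 (M = -21*8 = -168)
M*D = -168*224/627 = -12544/209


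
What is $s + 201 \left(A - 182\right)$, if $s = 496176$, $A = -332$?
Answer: $392862$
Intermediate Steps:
$s + 201 \left(A - 182\right) = 496176 + 201 \left(-332 - 182\right) = 496176 + 201 \left(-514\right) = 496176 - 103314 = 392862$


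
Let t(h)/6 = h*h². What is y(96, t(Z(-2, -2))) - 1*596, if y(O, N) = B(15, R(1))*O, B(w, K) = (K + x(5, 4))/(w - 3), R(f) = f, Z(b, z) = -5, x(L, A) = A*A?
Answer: -460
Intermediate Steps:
x(L, A) = A²
t(h) = 6*h³ (t(h) = 6*(h*h²) = 6*h³)
B(w, K) = (16 + K)/(-3 + w) (B(w, K) = (K + 4²)/(w - 3) = (K + 16)/(-3 + w) = (16 + K)/(-3 + w))
y(O, N) = 17*O/12 (y(O, N) = ((16 + 1)/(-3 + 15))*O = (17/12)*O = ((1/12)*17)*O = 17*O/12)
y(96, t(Z(-2, -2))) - 1*596 = (17/12)*96 - 1*596 = 136 - 596 = -460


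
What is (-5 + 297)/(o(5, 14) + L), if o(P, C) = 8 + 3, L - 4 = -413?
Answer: -146/199 ≈ -0.73367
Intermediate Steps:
L = -409 (L = 4 - 413 = -409)
o(P, C) = 11
(-5 + 297)/(o(5, 14) + L) = (-5 + 297)/(11 - 409) = 292/(-398) = 292*(-1/398) = -146/199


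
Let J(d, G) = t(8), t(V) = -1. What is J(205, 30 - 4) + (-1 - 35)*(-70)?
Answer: 2519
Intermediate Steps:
J(d, G) = -1
J(205, 30 - 4) + (-1 - 35)*(-70) = -1 + (-1 - 35)*(-70) = -1 - 36*(-70) = -1 + 2520 = 2519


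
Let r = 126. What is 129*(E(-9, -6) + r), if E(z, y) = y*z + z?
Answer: 22059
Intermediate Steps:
E(z, y) = z + y*z
129*(E(-9, -6) + r) = 129*(-9*(1 - 6) + 126) = 129*(-9*(-5) + 126) = 129*(45 + 126) = 129*171 = 22059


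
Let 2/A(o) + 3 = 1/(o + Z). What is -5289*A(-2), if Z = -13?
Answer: 79335/23 ≈ 3449.3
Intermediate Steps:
A(o) = 2/(-3 + 1/(-13 + o)) (A(o) = 2/(-3 + 1/(o - 13)) = 2/(-3 + 1/(-13 + o)))
-5289*A(-2) = -10578*(13 - 1*(-2))/(-40 + 3*(-2)) = -10578*(13 + 2)/(-40 - 6) = -10578*15/(-46) = -10578*(-1)*15/46 = -5289*(-15/23) = 79335/23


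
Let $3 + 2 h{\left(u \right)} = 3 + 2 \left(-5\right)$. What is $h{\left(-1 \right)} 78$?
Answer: $-390$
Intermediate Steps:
$h{\left(u \right)} = -5$ ($h{\left(u \right)} = - \frac{3}{2} + \frac{3 + 2 \left(-5\right)}{2} = - \frac{3}{2} + \frac{3 - 10}{2} = - \frac{3}{2} + \frac{1}{2} \left(-7\right) = - \frac{3}{2} - \frac{7}{2} = -5$)
$h{\left(-1 \right)} 78 = \left(-5\right) 78 = -390$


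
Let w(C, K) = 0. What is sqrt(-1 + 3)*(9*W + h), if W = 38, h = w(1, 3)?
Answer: 342*sqrt(2) ≈ 483.66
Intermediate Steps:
h = 0
sqrt(-1 + 3)*(9*W + h) = sqrt(-1 + 3)*(9*38 + 0) = sqrt(2)*(342 + 0) = sqrt(2)*342 = 342*sqrt(2)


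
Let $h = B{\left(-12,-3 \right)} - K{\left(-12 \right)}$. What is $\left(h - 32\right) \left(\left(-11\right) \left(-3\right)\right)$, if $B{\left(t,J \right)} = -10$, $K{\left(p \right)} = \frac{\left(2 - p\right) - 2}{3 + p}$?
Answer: $-1342$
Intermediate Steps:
$K{\left(p \right)} = - \frac{p}{3 + p}$ ($K{\left(p \right)} = \frac{\left(-1\right) p}{3 + p} = - \frac{p}{3 + p}$)
$h = - \frac{26}{3}$ ($h = -10 - \left(-1\right) \left(-12\right) \frac{1}{3 - 12} = -10 - \left(-1\right) \left(-12\right) \frac{1}{-9} = -10 - \left(-1\right) \left(-12\right) \left(- \frac{1}{9}\right) = -10 - - \frac{4}{3} = -10 + \frac{4}{3} = - \frac{26}{3} \approx -8.6667$)
$\left(h - 32\right) \left(\left(-11\right) \left(-3\right)\right) = \left(- \frac{26}{3} - 32\right) \left(\left(-11\right) \left(-3\right)\right) = \left(- \frac{122}{3}\right) 33 = -1342$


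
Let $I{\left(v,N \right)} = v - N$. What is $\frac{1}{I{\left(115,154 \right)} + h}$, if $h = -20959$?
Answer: $- \frac{1}{20998} \approx -4.7624 \cdot 10^{-5}$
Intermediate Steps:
$\frac{1}{I{\left(115,154 \right)} + h} = \frac{1}{\left(115 - 154\right) - 20959} = \frac{1}{-39 - 20959} = \frac{1}{-20998} = - \frac{1}{20998}$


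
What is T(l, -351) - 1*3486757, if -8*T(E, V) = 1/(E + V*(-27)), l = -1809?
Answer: -213891621409/61344 ≈ -3.4868e+6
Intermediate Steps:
T(E, V) = -1/(8*(E - 27*V)) (T(E, V) = -1/(8*(E + V*(-27))) = -1/(8*(E - 27*V)))
T(l, -351) - 1*3486757 = -1/(-216*(-351) + 8*(-1809)) - 1*3486757 = -1/(75816 - 14472) - 3486757 = -1/61344 - 3486757 = -213891621409/61344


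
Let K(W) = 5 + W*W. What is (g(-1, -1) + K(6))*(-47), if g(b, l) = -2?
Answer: -1833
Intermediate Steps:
K(W) = 5 + W²
(g(-1, -1) + K(6))*(-47) = (-2 + (5 + 6²))*(-47) = (-2 + (5 + 36))*(-47) = (-2 + 41)*(-47) = 39*(-47) = -1833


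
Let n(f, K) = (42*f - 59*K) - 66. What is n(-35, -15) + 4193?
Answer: 3542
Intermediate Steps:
n(f, K) = -66 - 59*K + 42*f (n(f, K) = (-59*K + 42*f) - 66 = -66 - 59*K + 42*f)
n(-35, -15) + 4193 = (-66 - 59*(-15) + 42*(-35)) + 4193 = (-66 + 885 - 1470) + 4193 = -651 + 4193 = 3542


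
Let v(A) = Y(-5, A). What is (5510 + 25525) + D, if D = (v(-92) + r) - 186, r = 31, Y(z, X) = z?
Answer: 30875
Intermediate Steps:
v(A) = -5
D = -160 (D = (-5 + 31) - 186 = 26 - 186 = -160)
(5510 + 25525) + D = (5510 + 25525) - 160 = 31035 - 160 = 30875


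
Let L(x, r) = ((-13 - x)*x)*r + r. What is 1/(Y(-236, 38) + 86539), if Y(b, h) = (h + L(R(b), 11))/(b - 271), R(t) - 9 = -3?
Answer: 507/43876478 ≈ 1.1555e-5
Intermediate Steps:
R(t) = 6 (R(t) = 9 - 3 = 6)
L(x, r) = r + r*x*(-13 - x) (L(x, r) = (x*(-13 - x))*r + r = r*x*(-13 - x) + r = r + r*x*(-13 - x))
Y(b, h) = (-1243 + h)/(-271 + b) (Y(b, h) = (h + 11*(1 - 1*6² - 13*6))/(b - 271) = (h + 11*(1 - 1*36 - 78))/(-271 + b) = (h + 11*(1 - 36 - 78))/(-271 + b) = (h + 11*(-113))/(-271 + b) = (h - 1243)/(-271 + b) = (-1243 + h)/(-271 + b))
1/(Y(-236, 38) + 86539) = 1/((-1243 + 38)/(-271 - 236) + 86539) = 1/(-1205/(-507) + 86539) = 1/(-1/507*(-1205) + 86539) = 1/(1205/507 + 86539) = 1/(43876478/507) = 507/43876478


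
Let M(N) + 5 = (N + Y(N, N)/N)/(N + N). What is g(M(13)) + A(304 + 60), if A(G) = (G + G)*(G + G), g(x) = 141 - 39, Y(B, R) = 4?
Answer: 530086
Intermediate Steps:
M(N) = -5 + (N + 4/N)/(2*N) (M(N) = -5 + (N + 4/N)/(N + N) = -5 + (N + 4/N)/((2*N)) = -5 + (N + 4/N)*(1/(2*N)) = -5 + (N + 4/N)/(2*N))
g(x) = 102
A(G) = 4*G² (A(G) = (2*G)*(2*G) = 4*G²)
g(M(13)) + A(304 + 60) = 102 + 4*(304 + 60)² = 102 + 4*364² = 102 + 4*132496 = 102 + 529984 = 530086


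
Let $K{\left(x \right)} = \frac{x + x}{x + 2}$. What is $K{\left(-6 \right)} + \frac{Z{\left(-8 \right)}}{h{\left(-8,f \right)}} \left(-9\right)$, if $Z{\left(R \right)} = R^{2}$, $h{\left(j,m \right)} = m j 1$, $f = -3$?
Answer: $-21$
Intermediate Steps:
$h{\left(j,m \right)} = j m$ ($h{\left(j,m \right)} = j m 1 = j m$)
$K{\left(x \right)} = \frac{2 x}{2 + x}$
$K{\left(-6 \right)} + \frac{Z{\left(-8 \right)}}{h{\left(-8,f \right)}} \left(-9\right) = 2 \left(-6\right) \frac{1}{2 - 6} + \frac{\left(-8\right)^{2}}{\left(-8\right) \left(-3\right)} \left(-9\right) = 2 \left(-6\right) \frac{1}{-4} + \frac{64}{24} \left(-9\right) = 2 \left(-6\right) \left(- \frac{1}{4}\right) + 64 \cdot \frac{1}{24} \left(-9\right) = 3 + \frac{8}{3} \left(-9\right) = 3 - 24 = -21$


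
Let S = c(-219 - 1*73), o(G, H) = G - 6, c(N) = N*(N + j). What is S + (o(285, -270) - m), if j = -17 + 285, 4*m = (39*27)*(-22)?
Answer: 26157/2 ≈ 13079.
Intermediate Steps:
m = -11583/2 (m = ((39*27)*(-22))/4 = (1053*(-22))/4 = (¼)*(-23166) = -11583/2 ≈ -5791.5)
j = 268
c(N) = N*(268 + N) (c(N) = N*(N + 268) = N*(268 + N))
o(G, H) = -6 + G
S = 7008 (S = (-219 - 1*73)*(268 + (-219 - 1*73)) = (-219 - 73)*(268 + (-219 - 73)) = -292*(268 - 292) = -292*(-24) = 7008)
S + (o(285, -270) - m) = 7008 + ((-6 + 285) - 1*(-11583/2)) = 7008 + (279 + 11583/2) = 7008 + 12141/2 = 26157/2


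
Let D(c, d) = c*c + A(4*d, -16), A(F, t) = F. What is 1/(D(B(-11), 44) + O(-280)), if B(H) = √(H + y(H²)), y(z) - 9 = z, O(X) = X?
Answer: 1/15 ≈ 0.066667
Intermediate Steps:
y(z) = 9 + z
B(H) = √(9 + H + H²) (B(H) = √(H + (9 + H²)) = √(9 + H + H²))
D(c, d) = c² + 4*d (D(c, d) = c*c + 4*d = c² + 4*d)
1/(D(B(-11), 44) + O(-280)) = 1/(((√(9 - 11 + (-11)²))² + 4*44) - 280) = 1/(((√(9 - 11 + 121))² + 176) - 280) = 1/(((√119)² + 176) - 280) = 1/((119 + 176) - 280) = 1/(295 - 280) = 1/15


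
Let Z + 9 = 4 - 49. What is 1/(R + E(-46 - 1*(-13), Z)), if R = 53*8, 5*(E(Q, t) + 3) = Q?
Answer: 5/2072 ≈ 0.0024131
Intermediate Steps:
Z = -54 (Z = -9 + (4 - 49) = -9 - 45 = -54)
E(Q, t) = -3 + Q/5
R = 424
1/(R + E(-46 - 1*(-13), Z)) = 1/(424 + (-3 + (-46 - 1*(-13))/5)) = 1/(424 + (-3 + (-46 + 13)/5)) = 1/(424 + (-3 + (1/5)*(-33))) = 1/(424 + (-3 - 33/5)) = 1/(424 - 48/5) = 1/(2072/5) = 5/2072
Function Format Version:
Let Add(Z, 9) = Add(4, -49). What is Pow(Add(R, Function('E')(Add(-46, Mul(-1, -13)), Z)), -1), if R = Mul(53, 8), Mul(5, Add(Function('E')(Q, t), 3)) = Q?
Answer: Rational(5, 2072) ≈ 0.0024131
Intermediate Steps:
Z = -54 (Z = Add(-9, Add(4, -49)) = Add(-9, -45) = -54)
Function('E')(Q, t) = Add(-3, Mul(Rational(1, 5), Q))
R = 424
Pow(Add(R, Function('E')(Add(-46, Mul(-1, -13)), Z)), -1) = Pow(Add(424, Add(-3, Mul(Rational(1, 5), Add(-46, Mul(-1, -13))))), -1) = Pow(Add(424, Add(-3, Mul(Rational(1, 5), Add(-46, 13)))), -1) = Pow(Add(424, Add(-3, Mul(Rational(1, 5), -33))), -1) = Pow(Add(424, Add(-3, Rational(-33, 5))), -1) = Pow(Add(424, Rational(-48, 5)), -1) = Pow(Rational(2072, 5), -1) = Rational(5, 2072)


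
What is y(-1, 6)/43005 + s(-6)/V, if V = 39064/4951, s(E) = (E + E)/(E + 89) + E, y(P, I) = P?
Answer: -54295648681/69717813780 ≈ -0.77879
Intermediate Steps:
s(E) = E + 2*E/(89 + E) (s(E) = (2*E)/(89 + E) + E = 2*E/(89 + E) + E = E + 2*E/(89 + E))
V = 39064/4951 (V = 39064*(1/4951) = 39064/4951 ≈ 7.8901)
y(-1, 6)/43005 + s(-6)/V = -1/43005 + (-6*(91 - 6)/(89 - 6))/(39064/4951) = -1*1/43005 - 6*85/83*(4951/39064) = -1/43005 - 6*1/83*85*(4951/39064) = -1/43005 - 510/83*4951/39064 = -1/43005 - 1262505/1621156 = -54295648681/69717813780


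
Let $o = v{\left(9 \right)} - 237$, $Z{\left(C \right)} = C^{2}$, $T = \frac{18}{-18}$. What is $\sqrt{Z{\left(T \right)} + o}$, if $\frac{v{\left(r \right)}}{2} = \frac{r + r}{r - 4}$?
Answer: $\frac{2 i \sqrt{1430}}{5} \approx 15.126 i$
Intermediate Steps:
$v{\left(r \right)} = \frac{4 r}{-4 + r}$ ($v{\left(r \right)} = 2 \frac{r + r}{r - 4} = 2 \frac{2 r}{-4 + r} = \frac{4 r}{-4 + r}$)
$T = -1$ ($T = 18 \left(- \frac{1}{18}\right) = -1$)
$o = - \frac{1149}{5}$ ($o = 4 \cdot 9 \frac{1}{-4 + 9} - 237 = 4 \cdot 9 \cdot \frac{1}{5} - 237 = \frac{36}{5} - 237 = - \frac{1149}{5} \approx -229.8$)
$\sqrt{Z{\left(T \right)} + o} = \sqrt{\left(-1\right)^{2} - \frac{1149}{5}} = \sqrt{1 - \frac{1149}{5}} = \sqrt{- \frac{1144}{5}} = \frac{2 i \sqrt{1430}}{5}$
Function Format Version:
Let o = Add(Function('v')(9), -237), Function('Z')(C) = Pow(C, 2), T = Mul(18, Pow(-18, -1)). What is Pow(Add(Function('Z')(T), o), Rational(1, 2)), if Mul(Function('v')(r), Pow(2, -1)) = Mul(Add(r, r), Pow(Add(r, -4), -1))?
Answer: Mul(Rational(2, 5), I, Pow(1430, Rational(1, 2))) ≈ Mul(15.126, I)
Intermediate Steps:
Function('v')(r) = Mul(4, r, Pow(Add(-4, r), -1)) (Function('v')(r) = Mul(2, Mul(Add(r, r), Pow(Add(r, -4), -1))) = Mul(2, Mul(Mul(2, r), Pow(Add(-4, r), -1))) = Mul(2, Mul(2, r, Pow(Add(-4, r), -1))) = Mul(4, r, Pow(Add(-4, r), -1)))
T = -1 (T = Mul(18, Rational(-1, 18)) = -1)
o = Rational(-1149, 5) (o = Add(Mul(4, 9, Pow(Add(-4, 9), -1)), -237) = Add(Mul(4, 9, Pow(5, -1)), -237) = Add(Mul(4, 9, Rational(1, 5)), -237) = Add(Rational(36, 5), -237) = Rational(-1149, 5) ≈ -229.80)
Pow(Add(Function('Z')(T), o), Rational(1, 2)) = Pow(Add(Pow(-1, 2), Rational(-1149, 5)), Rational(1, 2)) = Pow(Add(1, Rational(-1149, 5)), Rational(1, 2)) = Pow(Rational(-1144, 5), Rational(1, 2)) = Mul(Rational(2, 5), I, Pow(1430, Rational(1, 2)))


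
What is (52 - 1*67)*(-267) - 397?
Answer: 3608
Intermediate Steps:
(52 - 1*67)*(-267) - 397 = (52 - 67)*(-267) - 397 = -15*(-267) - 397 = 4005 - 397 = 3608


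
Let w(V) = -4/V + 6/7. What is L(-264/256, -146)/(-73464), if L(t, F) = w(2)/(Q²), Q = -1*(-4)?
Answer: 1/1028496 ≈ 9.7229e-7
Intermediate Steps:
Q = 4
w(V) = 6/7 - 4/V (w(V) = -4/V + 6*(⅐) = -4/V + 6/7 = 6/7 - 4/V)
L(t, F) = -1/14 (L(t, F) = (6/7 - 4/2)/(4²) = (6/7 - 4*½)/16 = (6/7 - 2)*(1/16) = -8/7*1/16 = -1/14)
L(-264/256, -146)/(-73464) = -1/14/(-73464) = -1/14*(-1/73464) = 1/1028496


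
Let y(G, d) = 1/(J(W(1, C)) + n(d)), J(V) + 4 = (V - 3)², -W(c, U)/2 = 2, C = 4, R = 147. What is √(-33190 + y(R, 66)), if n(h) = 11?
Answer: I*√26020946/28 ≈ 182.18*I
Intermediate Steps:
W(c, U) = -4 (W(c, U) = -2*2 = -4)
J(V) = -4 + (-3 + V)² (J(V) = -4 + (V - 3)² = -4 + (-3 + V)²)
y(G, d) = 1/56 (y(G, d) = 1/((-4 + (-3 - 4)²) + 11) = 1/((-4 + (-7)²) + 11) = 1/((-4 + 49) + 11) = 1/(45 + 11) = 1/56)
√(-33190 + y(R, 66)) = √(-33190 + 1/56) = √(-1858639/56) = I*√26020946/28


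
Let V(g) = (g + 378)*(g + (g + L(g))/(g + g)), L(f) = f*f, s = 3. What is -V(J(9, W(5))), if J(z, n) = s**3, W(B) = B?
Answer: -16605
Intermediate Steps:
L(f) = f**2
J(z, n) = 27 (J(z, n) = 3**3 = 27)
V(g) = (378 + g)*(g + (g + g**2)/(2*g)) (V(g) = (g + 378)*(g + (g + g**2)/(g + g)) = (378 + g)*(g + (g + g**2)/((2*g))) = (378 + g)*(g + (g + g**2)*(1/(2*g))) = (378 + g)*(g + (g + g**2)/(2*g)))
-V(J(9, W(5))) = -(189 + (3/2)*27**2 + (1135/2)*27) = -(189 + (3/2)*729 + 30645/2) = -(189 + 2187/2 + 30645/2) = -1*16605 = -16605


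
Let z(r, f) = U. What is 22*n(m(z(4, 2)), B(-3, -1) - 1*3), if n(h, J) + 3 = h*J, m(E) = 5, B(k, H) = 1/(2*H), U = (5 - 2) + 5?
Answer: -451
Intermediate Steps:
U = 8 (U = 3 + 5 = 8)
z(r, f) = 8
B(k, H) = 1/(2*H)
n(h, J) = -3 + J*h (n(h, J) = -3 + h*J = -3 + J*h)
22*n(m(z(4, 2)), B(-3, -1) - 1*3) = 22*(-3 + ((1/2)/(-1) - 1*3)*5) = 22*(-3 + ((1/2)*(-1) - 3)*5) = 22*(-3 + (-1/2 - 3)*5) = 22*(-3 - 7/2*5) = 22*(-3 - 35/2) = 22*(-41/2) = -451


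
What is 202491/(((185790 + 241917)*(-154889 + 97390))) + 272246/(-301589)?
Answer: -743925780339253/824099475288453 ≈ -0.90271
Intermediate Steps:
202491/(((185790 + 241917)*(-154889 + 97390))) + 272246/(-301589) = 202491/((427707*(-57499))) + 272246*(-1/301589) = 202491/(-24592724793) - 272246/301589 = 202491*(-1/24592724793) - 272246/301589 = -22499/2732524977 - 272246/301589 = -743925780339253/824099475288453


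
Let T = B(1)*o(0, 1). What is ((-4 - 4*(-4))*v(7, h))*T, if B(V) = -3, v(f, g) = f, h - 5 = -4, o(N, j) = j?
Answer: -252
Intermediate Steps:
h = 1 (h = 5 - 4 = 1)
T = -3 (T = -3*1 = -3)
((-4 - 4*(-4))*v(7, h))*T = ((-4 - 4*(-4))*7)*(-3) = ((-4 + 16)*7)*(-3) = (12*7)*(-3) = 84*(-3) = -252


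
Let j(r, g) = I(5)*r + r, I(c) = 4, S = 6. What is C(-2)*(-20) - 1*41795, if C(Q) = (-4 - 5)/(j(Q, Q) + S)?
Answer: -41840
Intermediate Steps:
j(r, g) = 5*r (j(r, g) = 4*r + r = 5*r)
C(Q) = -9/(6 + 5*Q) (C(Q) = (-4 - 5)/(5*Q + 6) = -9/(6 + 5*Q))
C(-2)*(-20) - 1*41795 = -9/(6 + 5*(-2))*(-20) - 1*41795 = -9/(6 - 10)*(-20) - 41795 = -9/(-4)*(-20) - 41795 = -9*(-¼)*(-20) - 41795 = (9/4)*(-20) - 41795 = -45 - 41795 = -41840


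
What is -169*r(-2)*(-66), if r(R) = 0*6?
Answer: 0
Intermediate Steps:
r(R) = 0
-169*r(-2)*(-66) = -169*0*(-66) = 0*(-66) = 0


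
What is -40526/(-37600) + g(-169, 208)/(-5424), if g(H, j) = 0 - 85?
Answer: 871129/796650 ≈ 1.0935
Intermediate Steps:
g(H, j) = -85
-40526/(-37600) + g(-169, 208)/(-5424) = -40526/(-37600) - 85/(-5424) = -40526*(-1/37600) - 85*(-1/5424) = 20263/18800 + 85/5424 = 871129/796650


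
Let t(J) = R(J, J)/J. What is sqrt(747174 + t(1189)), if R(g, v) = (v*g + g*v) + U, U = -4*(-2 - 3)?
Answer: 2*sqrt(264914356693)/1189 ≈ 865.77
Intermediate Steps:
U = 20 (U = -4*(-5) = 20)
R(g, v) = 20 + 2*g*v (R(g, v) = (v*g + g*v) + 20 = (g*v + g*v) + 20 = 2*g*v + 20 = 20 + 2*g*v)
t(J) = (20 + 2*J**2)/J (t(J) = (20 + 2*J*J)/J = (20 + 2*J**2)/J)
sqrt(747174 + t(1189)) = sqrt(747174 + (2*1189 + 20/1189)) = sqrt(747174 + (2378 + 20*(1/1189))) = sqrt(747174 + (2378 + 20/1189)) = sqrt(747174 + 2827462/1189) = sqrt(891217348/1189) = 2*sqrt(264914356693)/1189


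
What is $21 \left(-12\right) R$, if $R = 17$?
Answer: $-4284$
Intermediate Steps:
$21 \left(-12\right) R = 21 \left(-12\right) 17 = \left(-252\right) 17 = -4284$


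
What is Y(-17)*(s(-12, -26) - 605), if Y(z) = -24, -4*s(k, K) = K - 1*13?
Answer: 14286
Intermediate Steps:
s(k, K) = 13/4 - K/4 (s(k, K) = -(K - 1*13)/4 = -(K - 13)/4 = -(-13 + K)/4 = 13/4 - K/4)
Y(-17)*(s(-12, -26) - 605) = -24*((13/4 - 1/4*(-26)) - 605) = -24*((13/4 + 13/2) - 605) = -24*(39/4 - 605) = -24*(-2381/4) = 14286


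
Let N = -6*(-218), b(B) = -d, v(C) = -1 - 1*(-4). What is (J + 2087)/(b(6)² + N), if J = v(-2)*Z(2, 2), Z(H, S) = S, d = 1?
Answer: 299/187 ≈ 1.5989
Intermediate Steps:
v(C) = 3 (v(C) = -1 + 4 = 3)
b(B) = -1 (b(B) = -1*1 = -1)
N = 1308
J = 6 (J = 3*2 = 6)
(J + 2087)/(b(6)² + N) = (6 + 2087)/((-1)² + 1308) = 2093/(1 + 1308) = 2093/1309 = 2093*(1/1309) = 299/187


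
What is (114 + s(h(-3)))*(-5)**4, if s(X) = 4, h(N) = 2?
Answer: 73750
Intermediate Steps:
(114 + s(h(-3)))*(-5)**4 = (114 + 4)*(-5)**4 = 118*625 = 73750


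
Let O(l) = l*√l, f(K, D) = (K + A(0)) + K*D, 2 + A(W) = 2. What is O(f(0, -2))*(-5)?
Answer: 0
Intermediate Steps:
A(W) = 0 (A(W) = -2 + 2 = 0)
f(K, D) = K + D*K (f(K, D) = (K + 0) + K*D = K + D*K)
O(l) = l^(3/2)
O(f(0, -2))*(-5) = (0*(1 - 2))^(3/2)*(-5) = (0*(-1))^(3/2)*(-5) = 0^(3/2)*(-5) = 0*(-5) = 0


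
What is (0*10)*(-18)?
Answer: 0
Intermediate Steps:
(0*10)*(-18) = 0*(-18) = 0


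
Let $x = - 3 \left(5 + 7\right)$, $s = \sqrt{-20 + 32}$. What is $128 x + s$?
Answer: $-4608 + 2 \sqrt{3} \approx -4604.5$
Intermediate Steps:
$s = 2 \sqrt{3}$ ($s = \sqrt{12} = 2 \sqrt{3} \approx 3.4641$)
$x = -36$ ($x = \left(-3\right) 12 = -36$)
$128 x + s = 128 \left(-36\right) + 2 \sqrt{3} = -4608 + 2 \sqrt{3}$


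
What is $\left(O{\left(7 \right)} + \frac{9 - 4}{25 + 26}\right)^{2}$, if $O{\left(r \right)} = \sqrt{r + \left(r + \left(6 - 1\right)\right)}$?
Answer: $\frac{49444}{2601} + \frac{10 \sqrt{19}}{51} \approx 19.864$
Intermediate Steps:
$O{\left(r \right)} = \sqrt{5 + 2 r}$ ($O{\left(r \right)} = \sqrt{r + \left(r + 5\right)} = \sqrt{r + \left(5 + r\right)} = \sqrt{5 + 2 r}$)
$\left(O{\left(7 \right)} + \frac{9 - 4}{25 + 26}\right)^{2} = \left(\sqrt{5 + 2 \cdot 7} + \frac{9 - 4}{25 + 26}\right)^{2} = \left(\sqrt{5 + 14} + \frac{5}{51}\right)^{2} = \left(\sqrt{19} + 5 \cdot \frac{1}{51}\right)^{2} = \left(\sqrt{19} + \frac{5}{51}\right)^{2} = \left(\frac{5}{51} + \sqrt{19}\right)^{2}$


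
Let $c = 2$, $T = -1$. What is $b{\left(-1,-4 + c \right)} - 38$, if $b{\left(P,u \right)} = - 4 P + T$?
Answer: $-35$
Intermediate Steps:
$b{\left(P,u \right)} = -1 - 4 P$ ($b{\left(P,u \right)} = - 4 P - 1 = -1 - 4 P$)
$b{\left(-1,-4 + c \right)} - 38 = \left(-1 - -4\right) - 38 = \left(-1 + 4\right) - 38 = 3 - 38 = -35$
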